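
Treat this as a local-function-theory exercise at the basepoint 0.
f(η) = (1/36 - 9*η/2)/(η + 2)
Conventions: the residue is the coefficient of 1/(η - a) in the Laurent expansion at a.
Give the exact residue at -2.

At the order-1 pole -2 set g(η) = (η - (-2))*f(η) = 1/36 - 9*η/2.
Simple pole: residue = g(a) at a = -2, which is 325/36.

The residue is 325/36.


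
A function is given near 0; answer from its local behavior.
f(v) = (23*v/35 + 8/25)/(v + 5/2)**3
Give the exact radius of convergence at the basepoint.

The radius of convergence is 5/2.

Denominator factor (v + 5/2)^3: pole of order 3 at -5/2, modulus 5/2.
The radius of convergence is the smallest modulus among the singular points: 5/2.


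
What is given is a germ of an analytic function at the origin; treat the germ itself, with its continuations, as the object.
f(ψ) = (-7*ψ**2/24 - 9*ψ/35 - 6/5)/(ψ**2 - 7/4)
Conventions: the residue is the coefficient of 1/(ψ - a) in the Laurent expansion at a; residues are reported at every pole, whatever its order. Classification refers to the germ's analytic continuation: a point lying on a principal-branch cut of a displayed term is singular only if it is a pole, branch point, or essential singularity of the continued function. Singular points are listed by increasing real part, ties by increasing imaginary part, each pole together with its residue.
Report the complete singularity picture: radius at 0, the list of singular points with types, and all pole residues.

Radius of convergence at 0: (1/2)*sqrt(7).
At -(1/2)*sqrt(7): a pole of order 1; residue -9/70 + (821/3360)*sqrt(7).
At (1/2)*sqrt(7): a pole of order 1; residue -9/70 - (821/3360)*sqrt(7).

Denominator factor (ψ**2 - 7/4): discriminant 7, real irrational roots (1/2)*sqrt(7) and -(1/2)*sqrt(7); poles of order 1, moduli (1/2)*sqrt(7) and (1/2)*sqrt(7).
The radius of convergence is the smallest modulus among the singular points: (1/2)*sqrt(7).
The factor ψ**2 - 7/4 splits as (ψ - a)(ψ - a') with a = -(1/2)*sqrt(7), a' = (1/2)*sqrt(7). At the order-1 pole a set g(ψ) = (ψ - a)*f(ψ) = [-7*ψ**2/24 - 9*ψ/35 - 6/5] / (ψ - a').
Simple pole: residue = g(a) at a = -(1/2)*sqrt(7), which is -9/70 + (821/3360)*sqrt(7).
The factor ψ**2 - 7/4 splits as (ψ - a)(ψ - a') with a = (1/2)*sqrt(7), a' = -(1/2)*sqrt(7). At the order-1 pole a set g(ψ) = (ψ - a)*f(ψ) = [-7*ψ**2/24 - 9*ψ/35 - 6/5] / (ψ - a').
Simple pole: residue = g(a) at a = (1/2)*sqrt(7), which is -9/70 - (821/3360)*sqrt(7).
List the singular points by increasing real part (a conjugate pair: the negative imaginary part first).


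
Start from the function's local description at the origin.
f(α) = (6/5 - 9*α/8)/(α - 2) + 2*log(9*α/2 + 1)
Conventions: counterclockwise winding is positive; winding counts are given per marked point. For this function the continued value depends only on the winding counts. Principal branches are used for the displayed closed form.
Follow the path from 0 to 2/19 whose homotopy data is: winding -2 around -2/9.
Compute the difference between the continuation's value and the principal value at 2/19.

Continued minus principal equals -(8)*pi*i.

The rational part is single-valued and drops out of the difference; each branch term changes only by its own monodromy.
(2)*log(1 - α/(-2/9)): each positive loop around -2/9 adds 2*pi*i to the log, so winding -2 contributes (2)*(-2)*2*pi*i = -(8)*pi*i.
Summing the contributions at α = 2/19 gives -(8)*pi*i.


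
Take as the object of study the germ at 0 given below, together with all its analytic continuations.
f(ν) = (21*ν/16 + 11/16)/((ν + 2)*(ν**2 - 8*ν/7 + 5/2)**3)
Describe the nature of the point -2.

The denominator factor ν + 2 vanishes at -2 and appears to the power 1; the numerator there equals -31/16, nonzero, and no other factor vanishes.
Hence a pole whose order is the multiplicity, 1.

The point is a pole of order 1.


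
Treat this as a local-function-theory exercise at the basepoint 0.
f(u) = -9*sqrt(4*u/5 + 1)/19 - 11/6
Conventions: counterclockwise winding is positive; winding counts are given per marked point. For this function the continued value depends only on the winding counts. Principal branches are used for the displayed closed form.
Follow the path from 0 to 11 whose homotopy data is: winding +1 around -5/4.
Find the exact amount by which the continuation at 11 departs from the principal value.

Continued minus principal equals (126/95)*sqrt(5).

The rational part is single-valued and drops out of the difference; each branch term changes only by its own monodromy.
(-9/19)*sqrt(1 - u/(-5/4)): winding +1 is odd, the square root flips sign, contributing -2*(-9/19)*sqrt(1 - (11)/(-5/4)) = -2*(-9/19)*sqrt(49/5) = (126/95)*sqrt(5).
Summing the contributions at u = 11 gives (126/95)*sqrt(5).


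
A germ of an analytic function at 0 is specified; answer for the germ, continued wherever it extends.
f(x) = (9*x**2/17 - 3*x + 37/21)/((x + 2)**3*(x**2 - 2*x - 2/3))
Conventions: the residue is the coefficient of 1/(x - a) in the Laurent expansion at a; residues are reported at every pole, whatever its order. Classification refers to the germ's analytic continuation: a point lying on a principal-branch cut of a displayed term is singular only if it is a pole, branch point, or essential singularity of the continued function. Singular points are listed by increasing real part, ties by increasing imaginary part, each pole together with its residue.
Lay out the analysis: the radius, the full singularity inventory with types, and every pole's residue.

Denominator factor (x**2 - 2*x - 2/3): discriminant 20/3, real irrational roots 1 + (1/3)*sqrt(15) and 1 - (1/3)*sqrt(15); poles of order 1, moduli 1 + (1/3)*sqrt(15) and -1 + (1/3)*sqrt(15).
Denominator factor (x + 2)^3: pole of order 3 at -2, modulus 2.
The radius of convergence is the smallest modulus among the singular points: -1 + (1/3)*sqrt(15).
At the order-3 pole -2 set g(x) = (x - (-2))^3*f(x) = (9*x**2/17 - 3*x + 37/21)/(x**2 - 2*x - 2/3).
Order-3 pole: residue = g''(a)/2; g''(-2) = 8175/18634, so the residue is 8175/37268.
The factor x**2 - 2*x - 2/3 splits as (x - a)(x - a') with a = 1 - (1/3)*sqrt(15), a' = 1 + (1/3)*sqrt(15). At the order-1 pole a set g(x) = (x - a)*f(x) = [(9*x**2/17 - 3*x + 37/21)/(x + 2)**3] / (x - a').
Simple pole: residue = g(a) at a = 1 - (1/3)*sqrt(15), which is -8175/74536 - (22959/905080)*sqrt(15).
The factor x**2 - 2*x - 2/3 splits as (x - a)(x - a') with a = 1 + (1/3)*sqrt(15), a' = 1 - (1/3)*sqrt(15). At the order-1 pole a set g(x) = (x - a)*f(x) = [(9*x**2/17 - 3*x + 37/21)/(x + 2)**3] / (x - a').
Simple pole: residue = g(a) at a = 1 + (1/3)*sqrt(15), which is -8175/74536 + (22959/905080)*sqrt(15).
List the singular points by increasing real part (a conjugate pair: the negative imaginary part first).

Radius of convergence at 0: -1 + (1/3)*sqrt(15).
At -2: a pole of order 3; residue 8175/37268.
At 1 - (1/3)*sqrt(15): a pole of order 1; residue -8175/74536 - (22959/905080)*sqrt(15).
At 1 + (1/3)*sqrt(15): a pole of order 1; residue -8175/74536 + (22959/905080)*sqrt(15).


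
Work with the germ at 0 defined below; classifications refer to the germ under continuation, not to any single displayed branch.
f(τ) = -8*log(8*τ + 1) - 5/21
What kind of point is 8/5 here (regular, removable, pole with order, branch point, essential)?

There is no denominator, hence no pole anywhere.
Branch term log(1 - τ/(-1/8)): argument at 8/5 is 69/5, nonzero, so 8/5 is not its branch point (a point on a principal cut is still regular for the continued germ).
So the germ continues analytically to 8/5.

The point is a regular point.


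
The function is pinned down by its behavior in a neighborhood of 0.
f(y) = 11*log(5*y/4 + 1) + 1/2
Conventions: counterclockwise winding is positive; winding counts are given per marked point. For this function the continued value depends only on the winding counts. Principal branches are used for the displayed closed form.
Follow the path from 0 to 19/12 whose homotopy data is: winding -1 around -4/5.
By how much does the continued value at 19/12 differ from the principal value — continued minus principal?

The rational part is single-valued and drops out of the difference; each branch term changes only by its own monodromy.
(11)*log(1 - y/(-4/5)): each positive loop around -4/5 adds 2*pi*i to the log, so winding -1 contributes (11)*(-1)*2*pi*i = -(22)*pi*i.
Summing the contributions at y = 19/12 gives -(22)*pi*i.

Continued minus principal equals -(22)*pi*i.


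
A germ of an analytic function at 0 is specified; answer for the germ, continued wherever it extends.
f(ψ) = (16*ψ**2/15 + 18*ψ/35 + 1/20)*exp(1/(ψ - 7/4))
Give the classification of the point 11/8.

The point is a regular point.

There is no denominator, hence no pole anywhere.
The essential point of exp(1/(ψ - (7/4))) is 7/4, not 11/8.
So the germ continues analytically to 11/8.


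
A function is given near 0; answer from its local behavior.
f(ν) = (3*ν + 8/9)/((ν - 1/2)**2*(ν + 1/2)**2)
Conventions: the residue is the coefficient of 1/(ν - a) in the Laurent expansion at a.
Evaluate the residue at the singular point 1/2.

At the order-2 pole 1/2 set g(ν) = (ν - (1/2))^2*f(ν) = (3*ν + 8/9)/(ν + 1/2)**2.
Order-2 pole: residue = g'(a); g'(1/2) = -16/9, so the residue is -16/9.

The residue is -16/9.


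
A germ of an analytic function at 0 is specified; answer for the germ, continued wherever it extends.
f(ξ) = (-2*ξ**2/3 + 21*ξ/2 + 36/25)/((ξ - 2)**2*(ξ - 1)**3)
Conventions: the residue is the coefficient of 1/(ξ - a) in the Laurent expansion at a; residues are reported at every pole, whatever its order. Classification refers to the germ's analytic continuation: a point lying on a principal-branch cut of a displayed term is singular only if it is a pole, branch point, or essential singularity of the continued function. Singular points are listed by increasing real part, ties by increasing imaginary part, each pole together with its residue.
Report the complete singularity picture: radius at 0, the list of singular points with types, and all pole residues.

Denominator factor (ξ - 1)^3: pole of order 3 at 1, modulus 1.
Denominator factor (ξ - 2)^2: pole of order 2 at 2, modulus 2.
The radius of convergence is the smallest modulus among the singular points: 1.
At the order-3 pole 1 set g(ξ) = (ξ - (1))^3*f(ξ) = (-2*ξ**2/3 + 21*ξ/2 + 36/25)/(ξ - 2)**2.
Order-3 pole: residue = g''(a)/2; g''(1) = 7723/75, so the residue is 7723/150.
At the order-2 pole 2 set g(ξ) = (ξ - (2))^2*f(ξ) = (-2*ξ**2/3 + 21*ξ/2 + 36/25)/(ξ - 1)**3.
Order-2 pole: residue = g'(a); g'(2) = -7723/150, so the residue is -7723/150.
List the singular points by increasing real part (a conjugate pair: the negative imaginary part first).

Radius of convergence at 0: 1.
At 1: a pole of order 3; residue 7723/150.
At 2: a pole of order 2; residue -7723/150.


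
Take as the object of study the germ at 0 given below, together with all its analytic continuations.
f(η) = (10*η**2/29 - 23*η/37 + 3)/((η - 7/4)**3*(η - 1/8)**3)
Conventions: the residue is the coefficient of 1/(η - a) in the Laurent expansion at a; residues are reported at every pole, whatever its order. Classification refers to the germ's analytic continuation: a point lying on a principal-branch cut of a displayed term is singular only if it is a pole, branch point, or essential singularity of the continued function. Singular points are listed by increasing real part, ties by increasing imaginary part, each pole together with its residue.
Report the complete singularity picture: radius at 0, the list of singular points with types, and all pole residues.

Denominator factor (η - 1/8)^3: pole of order 3 at 1/8, modulus 1/8.
Denominator factor (η - 7/4)^3: pole of order 3 at 7/4, modulus 7/4.
The radius of convergence is the smallest modulus among the singular points: 1/8.
At the order-3 pole 1/8 set g(η) = (η - (1/8))^3*f(η) = (10*η**2/29 - 23*η/37 + 3)/(η - 7/4)**3.
Order-3 pole: residue = g''(a)/2; g''(1/8) = -1115736064/398397389, so the residue is -557868032/398397389.
At the order-3 pole 7/4 set g(η) = (η - (7/4))^3*f(η) = (10*η**2/29 - 23*η/37 + 3)/(η - 1/8)**3.
Order-3 pole: residue = g''(a)/2; g''(7/4) = 1115736064/398397389, so the residue is 557868032/398397389.
List the singular points by increasing real part (a conjugate pair: the negative imaginary part first).

Radius of convergence at 0: 1/8.
At 1/8: a pole of order 3; residue -557868032/398397389.
At 7/4: a pole of order 3; residue 557868032/398397389.


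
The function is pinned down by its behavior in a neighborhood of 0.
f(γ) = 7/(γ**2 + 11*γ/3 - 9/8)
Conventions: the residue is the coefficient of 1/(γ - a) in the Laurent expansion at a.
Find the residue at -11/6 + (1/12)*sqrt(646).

The factor γ**2 + 11*γ/3 - 9/8 splits as (γ - a)(γ - a') with a = -11/6 + (1/12)*sqrt(646), a' = -11/6 - (1/12)*sqrt(646). At the order-1 pole a set g(γ) = (γ - a)*f(γ) = [7] / (γ - a').
Simple pole: residue = g(a) at a = -11/6 + (1/12)*sqrt(646), which is (21/323)*sqrt(646).

The residue is (21/323)*sqrt(646).


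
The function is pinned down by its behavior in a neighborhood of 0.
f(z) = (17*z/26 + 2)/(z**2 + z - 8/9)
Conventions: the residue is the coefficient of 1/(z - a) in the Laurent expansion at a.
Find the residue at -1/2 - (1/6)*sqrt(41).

The factor z**2 + z - 8/9 splits as (z - a)(z - a') with a = -1/2 - (1/6)*sqrt(41), a' = -1/2 + (1/6)*sqrt(41). At the order-1 pole a set g(z) = (z - a)*f(z) = [17*z/26 + 2] / (z - a').
Simple pole: residue = g(a) at a = -1/2 - (1/6)*sqrt(41), which is 17/52 - (261/2132)*sqrt(41).

The residue is 17/52 - (261/2132)*sqrt(41).


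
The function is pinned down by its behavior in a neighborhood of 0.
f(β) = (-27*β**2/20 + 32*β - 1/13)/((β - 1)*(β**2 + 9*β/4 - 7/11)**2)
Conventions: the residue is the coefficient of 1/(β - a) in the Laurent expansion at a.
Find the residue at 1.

The residue is 3847316/859625.

At the order-1 pole 1 set g(β) = (β - (1))*f(β) = (-27*β**2/20 + 32*β - 1/13)/(β**2 + 9*β/4 - 7/11)**2.
Simple pole: residue = g(a) at a = 1, which is 3847316/859625.


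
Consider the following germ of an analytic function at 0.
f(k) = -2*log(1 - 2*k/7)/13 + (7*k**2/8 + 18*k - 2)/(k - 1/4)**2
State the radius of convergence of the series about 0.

The radius of convergence is 1/4.

Denominator factor (k - 1/4)^2: pole of order 2 at 1/4, modulus 1/4.
Branch term (-2/13)*log(1 - k/(7/2)): its argument vanishes at k = 7/2, a logarithmic branch point, modulus 7/2.
The radius of convergence is the smallest modulus among the singular points: 1/4.


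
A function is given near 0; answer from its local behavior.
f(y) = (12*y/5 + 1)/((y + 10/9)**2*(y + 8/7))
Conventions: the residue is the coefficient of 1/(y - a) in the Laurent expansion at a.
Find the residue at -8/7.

The residue is -34587/20.

At the order-1 pole -8/7 set g(y) = (y - (-8/7))*f(y) = (12*y/5 + 1)/(y + 10/9)**2.
Simple pole: residue = g(a) at a = -8/7, which is -34587/20.


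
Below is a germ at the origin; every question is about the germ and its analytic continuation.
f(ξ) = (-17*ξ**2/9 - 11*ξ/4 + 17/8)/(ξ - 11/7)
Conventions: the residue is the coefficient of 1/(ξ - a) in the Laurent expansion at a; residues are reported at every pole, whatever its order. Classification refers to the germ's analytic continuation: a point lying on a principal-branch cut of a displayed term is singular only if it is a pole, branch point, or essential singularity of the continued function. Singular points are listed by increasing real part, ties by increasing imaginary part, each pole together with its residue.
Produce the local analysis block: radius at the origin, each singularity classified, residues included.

Radius of convergence at 0: 11/7.
At 11/7: a pole of order 1; residue -24205/3528.

Denominator factor (ξ - 11/7): pole of order 1 at 11/7, modulus 11/7.
The radius of convergence is the smallest modulus among the singular points: 11/7.
At the order-1 pole 11/7 set g(ξ) = (ξ - (11/7))*f(ξ) = -17*ξ**2/9 - 11*ξ/4 + 17/8.
Simple pole: residue = g(a) at a = 11/7, which is -24205/3528.


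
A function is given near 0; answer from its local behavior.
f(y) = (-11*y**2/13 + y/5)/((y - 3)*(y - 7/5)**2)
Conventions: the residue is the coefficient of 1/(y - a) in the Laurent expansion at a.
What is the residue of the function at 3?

The residue is -285/104.

At the order-1 pole 3 set g(y) = (y - (3))*f(y) = (-11*y**2/13 + y/5)/(y - 7/5)**2.
Simple pole: residue = g(a) at a = 3, which is -285/104.


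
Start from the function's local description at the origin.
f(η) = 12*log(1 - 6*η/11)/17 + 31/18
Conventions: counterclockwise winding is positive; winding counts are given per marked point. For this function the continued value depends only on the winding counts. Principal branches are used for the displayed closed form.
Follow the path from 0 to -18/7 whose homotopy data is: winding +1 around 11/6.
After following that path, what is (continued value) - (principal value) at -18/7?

The rational part is single-valued and drops out of the difference; each branch term changes only by its own monodromy.
(12/17)*log(1 - η/(11/6)): each positive loop around 11/6 adds 2*pi*i to the log, so winding +1 contributes (12/17)*(1)*2*pi*i = (24/17)*pi*i.
Summing the contributions at η = -18/7 gives (24/17)*pi*i.

Continued minus principal equals (24/17)*pi*i.


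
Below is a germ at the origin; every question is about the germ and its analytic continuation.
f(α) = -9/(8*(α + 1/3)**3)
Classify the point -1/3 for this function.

The point is a pole of order 3.

The denominator factor α + 1/3 vanishes at -1/3 and appears to the power 3; the numerator there equals -9/8, nonzero, and no other factor vanishes.
Hence a pole whose order is the multiplicity, 3.


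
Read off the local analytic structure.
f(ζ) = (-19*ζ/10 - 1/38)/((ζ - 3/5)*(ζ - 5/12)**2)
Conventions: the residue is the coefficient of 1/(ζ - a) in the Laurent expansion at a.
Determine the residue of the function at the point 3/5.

At the order-1 pole 3/5 set g(ζ) = (ζ - (3/5))*f(ζ) = (-19*ζ/10 - 1/38)/(ζ - 5/12)**2.
Simple pole: residue = g(a) at a = 3/5, which is -79776/2299.

The residue is -79776/2299.


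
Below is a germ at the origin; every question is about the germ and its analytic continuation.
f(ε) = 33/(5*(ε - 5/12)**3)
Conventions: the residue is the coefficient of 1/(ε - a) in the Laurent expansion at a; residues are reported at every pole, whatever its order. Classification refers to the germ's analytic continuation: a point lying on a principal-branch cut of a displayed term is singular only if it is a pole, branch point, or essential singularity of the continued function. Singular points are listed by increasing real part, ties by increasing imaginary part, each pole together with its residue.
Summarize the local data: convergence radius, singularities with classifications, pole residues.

Denominator factor (ε - 5/12)^3: pole of order 3 at 5/12, modulus 5/12.
The radius of convergence is the smallest modulus among the singular points: 5/12.
At the order-3 pole 5/12 set g(ε) = (ε - (5/12))^3*f(ε) = 33/5.
Order-3 pole: residue = g''(a)/2; g''(5/12) = 0, so the residue is 0.

Radius of convergence at 0: 5/12.
At 5/12: a pole of order 3; residue 0.


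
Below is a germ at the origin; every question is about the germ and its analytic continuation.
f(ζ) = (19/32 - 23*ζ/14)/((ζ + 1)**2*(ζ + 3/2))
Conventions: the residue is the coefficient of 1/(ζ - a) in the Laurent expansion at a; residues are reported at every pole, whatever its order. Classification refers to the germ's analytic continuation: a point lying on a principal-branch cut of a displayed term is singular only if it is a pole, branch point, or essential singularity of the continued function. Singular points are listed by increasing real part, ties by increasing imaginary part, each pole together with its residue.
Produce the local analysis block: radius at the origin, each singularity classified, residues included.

Denominator factor (ζ + 3/2): pole of order 1 at -3/2, modulus 3/2.
Denominator factor (ζ + 1)^2: pole of order 2 at -1, modulus 1.
The radius of convergence is the smallest modulus among the singular points: 1.
At the order-1 pole -3/2 set g(ζ) = (ζ - (-3/2))*f(ζ) = (19/32 - 23*ζ/14)/(ζ + 1)**2.
Simple pole: residue = g(a) at a = -3/2, which is 685/56.
At the order-2 pole -1 set g(ζ) = (ζ - (-1))^2*f(ζ) = (19/32 - 23*ζ/14)/(ζ + 3/2).
Order-2 pole: residue = g'(a); g'(-1) = -685/56, so the residue is -685/56.
List the singular points by increasing real part (a conjugate pair: the negative imaginary part first).

Radius of convergence at 0: 1.
At -3/2: a pole of order 1; residue 685/56.
At -1: a pole of order 2; residue -685/56.


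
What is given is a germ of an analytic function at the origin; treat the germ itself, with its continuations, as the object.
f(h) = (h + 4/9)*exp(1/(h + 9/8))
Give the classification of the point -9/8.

The exponent 1/(h - (-9/8)) has a pole at -9/8, so exp(1/(h - (-9/8))) takes every nonzero value near it: an essential singularity (not a pole of any order).

The point is an essential singularity.


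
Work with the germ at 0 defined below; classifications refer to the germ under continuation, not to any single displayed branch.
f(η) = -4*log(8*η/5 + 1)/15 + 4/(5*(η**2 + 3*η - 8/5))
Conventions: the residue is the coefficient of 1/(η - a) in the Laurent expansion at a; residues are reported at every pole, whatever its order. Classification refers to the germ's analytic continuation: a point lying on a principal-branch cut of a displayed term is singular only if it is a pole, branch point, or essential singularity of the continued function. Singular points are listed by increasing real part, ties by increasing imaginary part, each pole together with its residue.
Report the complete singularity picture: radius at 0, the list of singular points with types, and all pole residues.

Denominator factor (η**2 + 3*η - 8/5): discriminant 77/5, real irrational roots -3/2 + (1/10)*sqrt(385) and -3/2 - (1/10)*sqrt(385); poles of order 1, moduli -3/2 + (1/10)*sqrt(385) and 3/2 + (1/10)*sqrt(385).
Branch term (-4/15)*log(1 - η/(-5/8)): its argument vanishes at η = -5/8, a logarithmic branch point, modulus 5/8.
The radius of convergence is the smallest modulus among the singular points: -3/2 + (1/10)*sqrt(385).
The branch term is analytic at -3/2 - (1/10)*sqrt(385) and contributes nothing to the residue; only the rational part matters.
The factor η**2 + 3*η - 8/5 splits as (η - a)(η - a') with a = -3/2 - (1/10)*sqrt(385), a' = -3/2 + (1/10)*sqrt(385). At the order-1 pole a set g(η) = (η - a)*(rational part) = [4/5] / (η - a').
Simple pole: residue = g(a) at a = -3/2 - (1/10)*sqrt(385), which is -(4/385)*sqrt(385).
The branch term is analytic at -3/2 + (1/10)*sqrt(385) and contributes nothing to the residue; only the rational part matters.
The factor η**2 + 3*η - 8/5 splits as (η - a)(η - a') with a = -3/2 + (1/10)*sqrt(385), a' = -3/2 - (1/10)*sqrt(385). At the order-1 pole a set g(η) = (η - a)*(rational part) = [4/5] / (η - a').
Simple pole: residue = g(a) at a = -3/2 + (1/10)*sqrt(385), which is (4/385)*sqrt(385).
List the singular points by increasing real part (a conjugate pair: the negative imaginary part first).

Radius of convergence at 0: -3/2 + (1/10)*sqrt(385).
At -3/2 - (1/10)*sqrt(385): a pole of order 1; residue -(4/385)*sqrt(385).
At -5/8: a logarithmic branch point.
At -3/2 + (1/10)*sqrt(385): a pole of order 1; residue (4/385)*sqrt(385).


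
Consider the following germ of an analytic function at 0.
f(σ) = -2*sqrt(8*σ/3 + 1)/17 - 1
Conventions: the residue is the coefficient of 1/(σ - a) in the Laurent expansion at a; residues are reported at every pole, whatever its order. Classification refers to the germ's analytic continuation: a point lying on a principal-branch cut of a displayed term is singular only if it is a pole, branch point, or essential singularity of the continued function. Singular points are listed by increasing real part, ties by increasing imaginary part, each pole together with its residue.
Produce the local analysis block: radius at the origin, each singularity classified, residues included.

Radius of convergence at 0: 3/8.
At -3/8: an algebraic (square-root) branch point.

Branch term (-2/17)*sqrt(1 - σ/(-3/8)): its argument vanishes at σ = -3/8, a square-root branch point, modulus 3/8.
The radius of convergence is the smallest modulus among the singular points: 3/8.


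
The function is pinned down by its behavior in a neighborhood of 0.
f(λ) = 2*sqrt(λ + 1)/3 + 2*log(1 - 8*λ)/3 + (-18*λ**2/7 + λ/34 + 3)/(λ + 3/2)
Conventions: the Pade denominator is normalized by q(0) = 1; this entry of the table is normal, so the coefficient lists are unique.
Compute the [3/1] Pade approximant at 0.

Taylor coefficients needed (expand at 0): a_0 = 8/3, a_1 = -322/51, a_2 = -95341/4284, a_3 = -2909105/25704, a_4 = -421380289/616896.
Write the denominator as Q(λ) = 1 + q1*λ. Requiring Q*f - P = O(λ^5) with deg P <= 3 kills the coefficients of λ^4..λ^4 in Q*f:
  λ^4: a_4 + q1*a_3 = 0, i.e. -421380289/616896 + (-2909105/25704)*q1 = 0.
Solving this linear system: q1 = -421380289/69818520.
The numerator is Q*f truncated at degree 3: P0 = a_0 = 8/3; P1 = a_1 + q1*a_0 = -9973660343/445093065; P2 = a_2 + q1*a_1 = 1936652999/122182410; P3 = a_3 + q1*a_2 = 5904062119/279274080.

The Pade approximant has numerator coefficients [8/3, -9973660343/445093065, 1936652999/122182410, 5904062119/279274080]; denominator coefficients [1, -421380289/69818520].


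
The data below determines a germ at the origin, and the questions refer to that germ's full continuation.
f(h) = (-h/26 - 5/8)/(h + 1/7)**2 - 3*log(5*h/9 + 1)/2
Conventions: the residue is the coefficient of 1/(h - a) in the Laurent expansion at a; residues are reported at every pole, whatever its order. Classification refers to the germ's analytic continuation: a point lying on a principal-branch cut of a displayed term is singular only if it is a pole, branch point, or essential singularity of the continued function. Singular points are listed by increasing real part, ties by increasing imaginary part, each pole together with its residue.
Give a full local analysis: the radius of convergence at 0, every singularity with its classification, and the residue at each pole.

Denominator factor (h + 1/7)^2: pole of order 2 at -1/7, modulus 1/7.
Branch term (-3/2)*log(1 - h/(-9/5)): its argument vanishes at h = -9/5, a logarithmic branch point, modulus 9/5.
The radius of convergence is the smallest modulus among the singular points: 1/7.
The branch term is analytic at -1/7 and contributes nothing to the residue; only the rational part matters.
At the order-2 pole -1/7 set g(h) = (h - (-1/7))^2*(rational part) = -h/26 - 5/8.
Order-2 pole: residue = g'(a); g'(-1/7) = -1/26, so the residue is -1/26.
List the singular points by increasing real part (a conjugate pair: the negative imaginary part first).

Radius of convergence at 0: 1/7.
At -9/5: a logarithmic branch point.
At -1/7: a pole of order 2; residue -1/26.


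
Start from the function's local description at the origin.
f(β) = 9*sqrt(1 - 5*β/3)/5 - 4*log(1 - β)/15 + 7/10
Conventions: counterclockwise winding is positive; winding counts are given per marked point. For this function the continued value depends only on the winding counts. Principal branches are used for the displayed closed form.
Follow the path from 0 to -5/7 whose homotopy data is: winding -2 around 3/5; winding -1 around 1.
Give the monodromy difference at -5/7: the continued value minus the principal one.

The rational part is single-valued and drops out of the difference; each branch term changes only by its own monodromy.
(9/5)*sqrt(1 - β/(3/5)): winding -2 is even, the square root returns to the same sheet, contribution 0.
(-4/15)*log(1 - β/(1)): each positive loop around 1 adds 2*pi*i to the log, so winding -1 contributes (-4/15)*(-1)*2*pi*i = (8/15)*pi*i.
Summing the contributions at β = -5/7 gives (8/15)*pi*i.

Continued minus principal equals (8/15)*pi*i.


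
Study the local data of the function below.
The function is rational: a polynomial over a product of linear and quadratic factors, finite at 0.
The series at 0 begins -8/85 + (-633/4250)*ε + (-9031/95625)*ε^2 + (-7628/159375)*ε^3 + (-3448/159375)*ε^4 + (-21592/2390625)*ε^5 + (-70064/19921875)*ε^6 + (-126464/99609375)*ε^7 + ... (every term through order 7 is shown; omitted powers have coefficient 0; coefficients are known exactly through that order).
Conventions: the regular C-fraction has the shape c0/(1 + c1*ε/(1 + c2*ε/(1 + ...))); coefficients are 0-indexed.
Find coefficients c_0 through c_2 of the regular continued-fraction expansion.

Taylor coefficients (read off): a_0 = -8/85, a_1 = -633/4250, a_2 = -9031/95625.
c0 = a_0 = -8/85. Peel one level at a time: if S = 1 + c*ε/S' with S'(0) = 1, then c is the ε-coefficient of S and S' = c*ε/(S - 1).
S_1 = c0/f = 1 + (-633/400)*ε + (2161241/1440000)*ε^2 + ...; c1 = -633/400.
S_2 = c1*ε/(S_1 - 1) = 1 + (2161241/2278800)*ε + ...; c2 = 2161241/2278800.

The regular C-fraction coefficients are [-8/85, -633/400, 2161241/2278800].


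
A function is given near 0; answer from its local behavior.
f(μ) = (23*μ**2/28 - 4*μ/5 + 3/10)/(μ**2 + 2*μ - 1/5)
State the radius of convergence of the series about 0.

Denominator factor (μ**2 + 2*μ - 1/5): discriminant 24/5, real irrational roots -1 + (1/5)*sqrt(30) and -1 - (1/5)*sqrt(30); poles of order 1, moduli -1 + (1/5)*sqrt(30) and 1 + (1/5)*sqrt(30).
The radius of convergence is the smallest modulus among the singular points: -1 + (1/5)*sqrt(30).

The radius of convergence is -1 + (1/5)*sqrt(30).


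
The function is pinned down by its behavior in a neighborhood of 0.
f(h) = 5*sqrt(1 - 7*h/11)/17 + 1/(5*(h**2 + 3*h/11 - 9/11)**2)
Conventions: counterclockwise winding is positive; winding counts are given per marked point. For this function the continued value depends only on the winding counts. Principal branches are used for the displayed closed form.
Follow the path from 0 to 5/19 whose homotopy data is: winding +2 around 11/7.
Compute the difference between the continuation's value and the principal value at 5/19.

Continued minus principal equals 0.

The rational part is single-valued and drops out of the difference; each branch term changes only by its own monodromy.
(5/17)*sqrt(1 - h/(11/7)): winding +2 is even, the square root returns to the same sheet, contribution 0.
Summing the contributions at h = 5/19 gives 0.


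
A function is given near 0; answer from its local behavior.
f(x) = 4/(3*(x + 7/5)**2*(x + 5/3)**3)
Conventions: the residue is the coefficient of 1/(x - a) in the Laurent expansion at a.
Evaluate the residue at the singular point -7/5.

The residue is -50625/64.

At the order-2 pole -7/5 set g(x) = (x - (-7/5))^2*f(x) = 4/(3*(x + 5/3)**3).
Order-2 pole: residue = g'(a); g'(-7/5) = -50625/64, so the residue is -50625/64.


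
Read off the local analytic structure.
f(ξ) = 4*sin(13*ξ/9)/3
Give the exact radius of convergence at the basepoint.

The radius of convergence is infinite.

The factor -sin(13*ξ/9) is entire and contributes no finite singular point.
The polynomial part has no poles.
No finite singular points: the Taylor series at 0 converges everywhere.


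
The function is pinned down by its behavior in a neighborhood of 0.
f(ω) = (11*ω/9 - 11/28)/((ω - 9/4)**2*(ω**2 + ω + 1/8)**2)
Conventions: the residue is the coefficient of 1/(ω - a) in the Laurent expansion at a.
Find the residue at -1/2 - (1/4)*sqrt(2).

The residue is 2172544/106165017 - (60224912/106165017)*sqrt(2).

The factor ω**2 + ω + 1/8 splits as (ω - a)(ω - a') with a = -1/2 - (1/4)*sqrt(2), a' = -1/2 + (1/4)*sqrt(2). At the order-2 pole a set g(ω) = (ω - a)^2*f(ω) = [(11*ω/9 - 11/28)/(ω - 9/4)**2] / (ω - a')^2.
Order-2 pole: residue = g'(a); g'(-1/2 - (1/4)*sqrt(2)) = 2172544/106165017 - (60224912/106165017)*sqrt(2), so the residue is 2172544/106165017 - (60224912/106165017)*sqrt(2).


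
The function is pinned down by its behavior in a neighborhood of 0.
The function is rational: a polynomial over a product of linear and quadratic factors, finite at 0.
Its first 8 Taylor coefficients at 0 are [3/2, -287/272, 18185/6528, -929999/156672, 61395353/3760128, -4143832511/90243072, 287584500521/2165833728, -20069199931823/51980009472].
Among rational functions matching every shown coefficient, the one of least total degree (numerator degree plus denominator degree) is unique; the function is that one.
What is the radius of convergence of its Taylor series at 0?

No rational of total degree below 4 reproduces all 8 coefficients; solving the [1/3] Pade equations on them gives f(τ) = (-36*τ/17 - 9/11)/((τ + 1)*(τ**2 - 5*τ/4 - 6/11)), whose expansion matches every shown term.
Denominator factor (τ + 1): pole of order 1 at -1, modulus 1.
Denominator factor (τ**2 - 5*τ/4 - 6/11): discriminant 659/176, real irrational roots 5/8 + (1/88)*sqrt(7249) and 5/8 - (1/88)*sqrt(7249); poles of order 1, moduli 5/8 + (1/88)*sqrt(7249) and -5/8 + (1/88)*sqrt(7249).
The radius of convergence is the smallest modulus among the singular points: -5/8 + (1/88)*sqrt(7249).

The radius of convergence is -5/8 + (1/88)*sqrt(7249).


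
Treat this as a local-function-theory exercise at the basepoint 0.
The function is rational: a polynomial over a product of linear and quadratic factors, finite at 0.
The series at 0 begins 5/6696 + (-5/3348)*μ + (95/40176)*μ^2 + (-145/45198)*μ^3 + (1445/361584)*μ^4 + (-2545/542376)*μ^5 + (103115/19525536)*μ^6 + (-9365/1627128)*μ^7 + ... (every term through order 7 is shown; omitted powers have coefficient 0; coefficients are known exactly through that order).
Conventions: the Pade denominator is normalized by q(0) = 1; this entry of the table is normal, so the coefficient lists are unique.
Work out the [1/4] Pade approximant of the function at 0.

Taylor coefficients needed (read off): a_0 = 5/6696, a_1 = -5/3348, a_2 = 95/40176, a_3 = -145/45198, a_4 = 1445/361584, a_5 = -2545/542376.
Write the denominator as Q(μ) = 1 + q1*μ + q2*μ^2 + q3*μ^3 + q4*μ^4. Requiring Q*f - P = O(μ^6) with deg P <= 1 kills the coefficients of μ^2..μ^5 in Q*f:
  μ^2: a_2 + q1*a_1 + q2*a_0 = 0, i.e. 95/40176 + (-5/3348)*q1 + (5/6696)*q2 = 0.
  μ^3: a_3 + q1*a_2 + q2*a_1 + q3*a_0 = 0, i.e. -145/45198 + (95/40176)*q1 + (-5/3348)*q2 + (5/6696)*q3 = 0.
  μ^4: a_4 + q1*a_3 + q2*a_2 + q3*a_1 + q4*a_0 = 0, i.e. 1445/361584 + (-145/45198)*q1 + (95/40176)*q2 + (-5/3348)*q3 + (5/6696)*q4 = 0.
  μ^5: a_5 + q1*a_4 + q2*a_3 + q3*a_2 + q4*a_1 = 0, i.e. -2545/542376 + (1445/361584)*q1 + (-145/45198)*q2 + (95/40176)*q3 + (-5/3348)*q4 = 0.
Solving this linear system: q1 = 12/5, q2 = 49/30, q3 = -1/27, q4 = -31/108.
The numerator is Q*f truncated at degree 1: P0 = a_0 = 5/6696; P1 = a_1 + q1*a_0 = 1/3348.

The Pade approximant has numerator coefficients [5/6696, 1/3348]; denominator coefficients [1, 12/5, 49/30, -1/27, -31/108].


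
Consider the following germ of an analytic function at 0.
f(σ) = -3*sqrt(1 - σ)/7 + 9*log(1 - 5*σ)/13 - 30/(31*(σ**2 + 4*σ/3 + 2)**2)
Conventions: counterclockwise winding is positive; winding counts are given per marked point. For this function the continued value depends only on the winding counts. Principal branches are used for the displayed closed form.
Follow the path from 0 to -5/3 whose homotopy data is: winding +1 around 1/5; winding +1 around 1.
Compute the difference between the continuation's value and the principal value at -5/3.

Continued minus principal equals ((4/7)*sqrt(6)) + ((18/13)*pi)*i.

The rational part is single-valued and drops out of the difference; each branch term changes only by its own monodromy.
(-3/7)*sqrt(1 - σ/(1)): winding +1 is odd, the square root flips sign, contributing -2*(-3/7)*sqrt(1 - (-5/3)/(1)) = -2*(-3/7)*sqrt(8/3) = (4/7)*sqrt(6).
(9/13)*log(1 - σ/(1/5)): each positive loop around 1/5 adds 2*pi*i to the log, so winding +1 contributes (9/13)*(1)*2*pi*i = (18/13)*pi*i.
Summing the contributions at σ = -5/3 gives ((4/7)*sqrt(6)) + ((18/13)*pi)*i.


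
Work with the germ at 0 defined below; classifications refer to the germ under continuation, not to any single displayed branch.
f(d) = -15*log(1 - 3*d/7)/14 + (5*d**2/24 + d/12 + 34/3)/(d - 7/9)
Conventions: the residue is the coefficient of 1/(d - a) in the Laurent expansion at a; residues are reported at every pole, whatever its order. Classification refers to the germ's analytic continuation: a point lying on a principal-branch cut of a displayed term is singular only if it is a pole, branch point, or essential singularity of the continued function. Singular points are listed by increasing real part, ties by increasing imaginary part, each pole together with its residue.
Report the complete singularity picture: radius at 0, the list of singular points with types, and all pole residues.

Radius of convergence at 0: 7/9.
At 7/9: a pole of order 1; residue 22403/1944.
At 7/3: a logarithmic branch point.

Denominator factor (d - 7/9): pole of order 1 at 7/9, modulus 7/9.
Branch term (-15/14)*log(1 - d/(7/3)): its argument vanishes at d = 7/3, a logarithmic branch point, modulus 7/3.
The radius of convergence is the smallest modulus among the singular points: 7/9.
The branch term is analytic at 7/9 and contributes nothing to the residue; only the rational part matters.
At the order-1 pole 7/9 set g(d) = (d - (7/9))*(rational part) = 5*d**2/24 + d/12 + 34/3.
Simple pole: residue = g(a) at a = 7/9, which is 22403/1944.
List the singular points by increasing real part (a conjugate pair: the negative imaginary part first).


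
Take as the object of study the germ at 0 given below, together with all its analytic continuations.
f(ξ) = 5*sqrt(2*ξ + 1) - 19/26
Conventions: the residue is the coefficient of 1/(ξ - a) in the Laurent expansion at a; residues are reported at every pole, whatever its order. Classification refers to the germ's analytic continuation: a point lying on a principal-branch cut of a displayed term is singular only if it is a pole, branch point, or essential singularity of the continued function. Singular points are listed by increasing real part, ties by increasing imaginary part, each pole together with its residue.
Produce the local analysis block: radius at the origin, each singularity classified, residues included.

Branch term (5)*sqrt(1 - ξ/(-1/2)): its argument vanishes at ξ = -1/2, a square-root branch point, modulus 1/2.
The radius of convergence is the smallest modulus among the singular points: 1/2.

Radius of convergence at 0: 1/2.
At -1/2: an algebraic (square-root) branch point.


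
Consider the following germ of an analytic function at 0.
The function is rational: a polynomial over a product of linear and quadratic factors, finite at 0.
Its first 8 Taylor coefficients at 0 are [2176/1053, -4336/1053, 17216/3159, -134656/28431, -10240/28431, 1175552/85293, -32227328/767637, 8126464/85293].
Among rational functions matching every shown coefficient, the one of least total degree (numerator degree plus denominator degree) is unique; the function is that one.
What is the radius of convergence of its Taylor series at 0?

No rational of total degree below 4 reproduces all 8 coefficients; solving the [1/3] Pade equations on them gives f(ν) = (7*ν/4 + 34/39)/(ν + 3/4)**3, whose expansion matches every shown term.
Denominator factor (ν + 3/4)^3: pole of order 3 at -3/4, modulus 3/4.
The radius of convergence is the smallest modulus among the singular points: 3/4.

The radius of convergence is 3/4.


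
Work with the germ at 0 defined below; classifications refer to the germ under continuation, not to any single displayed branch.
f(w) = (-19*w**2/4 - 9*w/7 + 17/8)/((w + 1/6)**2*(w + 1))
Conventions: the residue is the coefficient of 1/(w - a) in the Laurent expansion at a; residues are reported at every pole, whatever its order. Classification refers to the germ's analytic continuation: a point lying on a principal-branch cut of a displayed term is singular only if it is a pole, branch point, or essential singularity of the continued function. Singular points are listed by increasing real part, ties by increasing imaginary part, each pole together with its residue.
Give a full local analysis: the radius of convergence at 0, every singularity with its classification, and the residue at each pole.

Denominator factor (w + 1/6)^2: pole of order 2 at -1/6, modulus 1/6.
Denominator factor (w + 1): pole of order 1 at -1, modulus 1.
The radius of convergence is the smallest modulus among the singular points: 1/6.
At the order-1 pole -1 set g(w) = (w - (-1))*f(w) = (-19*w**2/4 - 9*w/7 + 17/8)/(w + 1/6)**2.
Simple pole: residue = g(a) at a = -1, which is -27/14.
At the order-2 pole -1/6 set g(w) = (w - (-1/6))^2*f(w) = (-19*w**2/4 - 9*w/7 + 17/8)/(w + 1).
Order-2 pole: residue = g'(a); g'(-1/6) = -79/28, so the residue is -79/28.
List the singular points by increasing real part (a conjugate pair: the negative imaginary part first).

Radius of convergence at 0: 1/6.
At -1: a pole of order 1; residue -27/14.
At -1/6: a pole of order 2; residue -79/28.
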